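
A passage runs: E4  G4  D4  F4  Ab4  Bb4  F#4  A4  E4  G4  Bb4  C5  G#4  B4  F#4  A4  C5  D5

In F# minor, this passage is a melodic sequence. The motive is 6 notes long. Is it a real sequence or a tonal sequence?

Each cell has the same semitone pattern (3, -5, 3, 3, 2) — intervals are preserved exactly.
And G4 lies outside F# minor, so the sequence is real rather than tonal.

real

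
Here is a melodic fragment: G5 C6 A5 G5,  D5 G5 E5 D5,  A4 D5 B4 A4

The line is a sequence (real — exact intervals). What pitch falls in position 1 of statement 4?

E4

Grouping in 4s, the 1st note of each cell is G5, D5, A4.
Each moves down a 4th; the next is E4.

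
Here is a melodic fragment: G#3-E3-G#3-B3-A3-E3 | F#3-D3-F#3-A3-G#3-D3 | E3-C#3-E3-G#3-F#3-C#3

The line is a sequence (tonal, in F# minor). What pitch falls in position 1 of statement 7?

A2

The unit is 6 notes. Position-1 pitches of the 3 shown cells: G#3, F#3, E3.
Carrying that down a 2nd forward: D3 → C#3 → B2 → A2.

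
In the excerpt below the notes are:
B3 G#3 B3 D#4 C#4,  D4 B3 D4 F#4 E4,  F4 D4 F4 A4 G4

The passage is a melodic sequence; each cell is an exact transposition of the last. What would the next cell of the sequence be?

Ab4 F4 Ab4 C5 Bb4

Unit = 5 notes; the statements start on B3, D4, F4, moving up a 3rd each time.
So cell 4 is Ab4 F4 Ab4 C5 Bb4.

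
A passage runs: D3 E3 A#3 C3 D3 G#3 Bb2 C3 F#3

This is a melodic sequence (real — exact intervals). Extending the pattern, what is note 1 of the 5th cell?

Gb2

With 3-note cells, note 1 of each statement runs D3, C3, Bb2.
Carrying that down a 2nd forward: Ab2 → Gb2.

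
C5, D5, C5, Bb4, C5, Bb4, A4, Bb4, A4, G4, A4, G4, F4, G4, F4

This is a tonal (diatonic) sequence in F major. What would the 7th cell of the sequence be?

D4 E4 D4

Unit = 3 notes; the statements start on C5, Bb4, A4, G4, F4, moving down a 2nd each time.
Carrying on: E4 → D4.
Statement 7 starts on D4 and keeps the same diatonic contour: D4 E4 D4.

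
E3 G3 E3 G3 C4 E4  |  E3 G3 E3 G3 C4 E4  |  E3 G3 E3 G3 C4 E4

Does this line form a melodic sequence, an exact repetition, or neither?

repetition

Each 6-note cell is identical (E3 G3 E3 G3 C4 E4), restated at the same pitch.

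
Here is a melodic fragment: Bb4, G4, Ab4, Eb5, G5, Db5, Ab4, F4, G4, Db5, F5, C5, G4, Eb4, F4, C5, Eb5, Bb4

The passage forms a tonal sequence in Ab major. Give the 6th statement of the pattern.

With a 6-note motive the entries are Bb4, Ab4, G4, each down a 2nd from the previous.
Continuing the starts: F4 → Eb4 → Db4.
Statement 6 starts on Db4 and keeps the same diatonic contour: Db4 Bb3 C4 G4 Bb4 F4.

Db4 Bb3 C4 G4 Bb4 F4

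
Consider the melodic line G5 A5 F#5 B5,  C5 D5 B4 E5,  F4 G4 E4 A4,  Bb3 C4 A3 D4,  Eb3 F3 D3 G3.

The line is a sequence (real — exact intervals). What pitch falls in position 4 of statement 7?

Grouping in 4s, the 4th note of each cell is B5, E5, A4, D4, G3.
Each moves down a 5th. Continuing: C3 → F2.

F2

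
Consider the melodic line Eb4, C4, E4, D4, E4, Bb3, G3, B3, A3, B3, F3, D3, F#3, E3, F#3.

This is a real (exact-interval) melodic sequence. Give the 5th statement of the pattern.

Unit = 5 notes; the statements start on Eb4, Bb3, F3, moving down a 4th each time.
Extending down a 4th: C3 → G2.
Statement 5 starts on G2 and keeps the same exact contour: G2 E2 G#2 F#2 G#2.

G2 E2 G#2 F#2 G#2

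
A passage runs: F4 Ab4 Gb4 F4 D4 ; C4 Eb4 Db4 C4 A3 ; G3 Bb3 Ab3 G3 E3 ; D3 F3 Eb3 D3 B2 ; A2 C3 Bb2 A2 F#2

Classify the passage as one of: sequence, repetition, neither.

sequence

Each 5-note cell is the previous one transposed down a 4th.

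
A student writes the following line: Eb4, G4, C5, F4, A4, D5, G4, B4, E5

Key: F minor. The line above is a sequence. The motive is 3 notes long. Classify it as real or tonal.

real

Each cell has the same semitone pattern (4, 5) — intervals are preserved exactly.
And A4 lies outside F minor, so the sequence is real rather than tonal.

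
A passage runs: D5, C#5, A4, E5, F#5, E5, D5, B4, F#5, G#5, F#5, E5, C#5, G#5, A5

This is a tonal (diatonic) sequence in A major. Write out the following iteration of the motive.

With a 5-note motive the entries are D5, E5, F#5, each up a 2nd from the previous.
Statement 4 starts on G#5 and keeps the same diatonic contour: G#5 F#5 D5 A5 B5.

G#5 F#5 D5 A5 B5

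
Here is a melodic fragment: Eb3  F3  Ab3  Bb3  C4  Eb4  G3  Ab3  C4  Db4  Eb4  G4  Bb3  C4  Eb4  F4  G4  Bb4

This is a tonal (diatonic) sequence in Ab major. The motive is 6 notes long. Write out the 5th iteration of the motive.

Taking 6-note groups, the heads are Eb3, G3, Bb3: the pattern moves up a 3rd.
Continuing the starts: Db4 → F4.
From F4 the diatonic shape gives F4 G4 Bb4 C5 Db5 F5.

F4 G4 Bb4 C5 Db5 F5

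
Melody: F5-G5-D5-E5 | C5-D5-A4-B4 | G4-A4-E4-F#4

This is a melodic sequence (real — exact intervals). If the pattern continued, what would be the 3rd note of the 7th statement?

G#2

The unit is 4 notes. Position-3 pitches of the 3 shown cells: D5, A4, E4.
Extending down a 4th: B3 → F#3 → C#3 → G#2.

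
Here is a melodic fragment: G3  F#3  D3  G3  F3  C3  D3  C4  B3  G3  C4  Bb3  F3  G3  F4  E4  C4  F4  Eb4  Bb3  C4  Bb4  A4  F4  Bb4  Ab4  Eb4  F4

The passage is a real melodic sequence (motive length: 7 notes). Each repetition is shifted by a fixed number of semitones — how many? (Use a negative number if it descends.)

Taking 7-note groups, the heads are G3, C4, F4, Bb4: the pattern moves up a 4th.
Counting half-steps from G3 to C4: 5.

5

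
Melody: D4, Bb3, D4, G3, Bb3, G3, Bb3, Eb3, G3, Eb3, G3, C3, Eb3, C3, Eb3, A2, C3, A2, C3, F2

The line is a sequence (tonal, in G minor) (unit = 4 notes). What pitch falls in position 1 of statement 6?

With 4-note cells, note 1 of each statement runs D4, Bb3, G3, Eb3, C3.
Each moves down a 3rd; the next is A2.

A2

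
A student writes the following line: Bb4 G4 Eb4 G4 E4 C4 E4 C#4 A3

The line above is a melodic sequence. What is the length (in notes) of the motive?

There are 9 notes; a 3-note unit gives 3 cells:
Bb4 G4 Eb4 | G4 E4 C4 | E4 C#4 A3
Each cell is the previous one down a 3rd — so the unit is 3 notes.

3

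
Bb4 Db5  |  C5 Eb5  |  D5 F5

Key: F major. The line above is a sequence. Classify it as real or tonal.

real

Each cell has the same semitone pattern (3,) — intervals are preserved exactly.
And Db5 lies outside F major, so the sequence is real rather than tonal.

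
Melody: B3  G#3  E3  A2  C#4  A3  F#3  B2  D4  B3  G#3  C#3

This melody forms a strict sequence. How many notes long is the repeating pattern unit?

4

Try groups of 4 (3 cells in 12 notes):
B3 G#3 E3 A2 | C#4 A3 F#3 B2 | D4 B3 G#3 C#3
That's a consistent up a 2nd shift per cell, and no other grouping gives one.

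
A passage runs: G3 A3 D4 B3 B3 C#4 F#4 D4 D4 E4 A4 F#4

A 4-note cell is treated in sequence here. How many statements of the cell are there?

12 notes in groups of 4 gives 12/4 = 3 statements.
Starts: G3, B3, D4 — each up a 3rd.

3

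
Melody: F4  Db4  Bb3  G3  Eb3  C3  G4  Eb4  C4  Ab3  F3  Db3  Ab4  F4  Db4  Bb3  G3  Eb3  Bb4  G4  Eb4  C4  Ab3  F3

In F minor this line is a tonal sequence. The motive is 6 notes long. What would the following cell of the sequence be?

C5 Ab4 F4 Db4 Bb3 G3

Taking 6-note groups, the heads are F4, G4, Ab4, Bb4: the pattern moves up a 2nd.
So cell 5 is C5 Ab4 F4 Db4 Bb3 G3.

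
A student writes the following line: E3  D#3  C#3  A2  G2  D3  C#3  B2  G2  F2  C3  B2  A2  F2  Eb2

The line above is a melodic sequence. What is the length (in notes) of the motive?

5

Try groups of 5 (3 cells in 15 notes):
E3 D#3 C#3 A2 G2 | D3 C#3 B2 G2 F2 | C3 B2 A2 F2 Eb2
Every group is a transposition down a 2nd of the one before; no shorter unit works.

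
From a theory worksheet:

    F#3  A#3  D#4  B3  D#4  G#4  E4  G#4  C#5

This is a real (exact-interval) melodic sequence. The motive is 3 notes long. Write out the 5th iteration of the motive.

Taking 3-note groups, the heads are F#3, B3, E4: the pattern moves up a 4th.
Extending up a 4th: A4 → D5.
Statement 5 starts on D5 and keeps the same exact contour: D5 F#5 B5.

D5 F#5 B5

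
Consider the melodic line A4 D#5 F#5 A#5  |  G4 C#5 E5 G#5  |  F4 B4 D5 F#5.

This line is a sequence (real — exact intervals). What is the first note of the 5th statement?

Db4

Taking 4-note groups, the heads are A4, G4, F4: the pattern moves down a 2nd.
Extending the heads down a 2nd: Eb4 → Db4.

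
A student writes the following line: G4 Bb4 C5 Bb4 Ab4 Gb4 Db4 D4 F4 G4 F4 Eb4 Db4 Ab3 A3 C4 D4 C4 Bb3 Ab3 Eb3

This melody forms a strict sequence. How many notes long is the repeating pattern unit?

There are 21 notes; a 7-note unit gives 3 cells:
G4 Bb4 C5 Bb4 Ab4 Gb4 Db4 | D4 F4 G4 F4 Eb4 Db4 Ab3 | A3 C4 D4 C4 Bb3 Ab3 Eb3
That's a consistent down a 4th shift per cell, and no other grouping gives one.

7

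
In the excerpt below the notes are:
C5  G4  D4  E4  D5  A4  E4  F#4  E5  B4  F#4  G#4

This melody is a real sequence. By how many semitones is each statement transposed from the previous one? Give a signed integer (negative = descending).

The 4-note cells begin on C5, D5, E5 — each up a 2nd from the last.
Counting half-steps from C5 to D5: 2.

2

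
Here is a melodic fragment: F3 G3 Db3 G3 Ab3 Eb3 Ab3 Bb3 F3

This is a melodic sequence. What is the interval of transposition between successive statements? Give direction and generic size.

With a 3-note motive the entries are F3, G3, Ab3, each up a 2nd from the previous.
From F3 to G3: up a 2nd.

up a 2nd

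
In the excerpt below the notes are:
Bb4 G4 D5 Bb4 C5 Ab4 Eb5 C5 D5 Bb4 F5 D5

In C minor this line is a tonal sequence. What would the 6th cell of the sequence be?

Taking 4-note groups, the heads are Bb4, C5, D5: the pattern moves up a 2nd.
Continuing the starts: Eb5 → F5 → G5.
So cell 6 is G5 Eb5 Bb5 G5.

G5 Eb5 Bb5 G5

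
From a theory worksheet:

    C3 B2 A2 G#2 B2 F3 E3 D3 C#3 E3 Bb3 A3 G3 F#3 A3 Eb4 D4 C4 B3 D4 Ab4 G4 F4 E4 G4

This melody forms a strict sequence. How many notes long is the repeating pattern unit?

There are 25 notes; a 5-note unit gives 5 cells:
C3 B2 A2 G#2 B2 | F3 E3 D3 C#3 E3 | Bb3 A3 G3 F#3 A3 | Eb4 D4 C4 B3 D4 | Ab4 G4 F4 E4 G4
Each cell is the previous one up a 4th — so the unit is 5 notes.

5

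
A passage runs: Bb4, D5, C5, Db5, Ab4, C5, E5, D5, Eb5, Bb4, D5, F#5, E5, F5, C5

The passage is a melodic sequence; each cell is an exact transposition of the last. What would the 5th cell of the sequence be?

Unit = 5 notes; the statements start on Bb4, C5, D5, moving up a 2nd each time.
Continuing the starts: E5 → F#5.
So cell 5 is F#5 A#5 G#5 A5 E5.

F#5 A#5 G#5 A5 E5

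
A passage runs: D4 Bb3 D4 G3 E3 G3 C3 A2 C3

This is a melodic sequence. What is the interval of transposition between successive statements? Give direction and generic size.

down a 5th

Unit = 3 notes; the statements start on D4, G3, C3, moving down a 5th each time.
D4 to G3 is down a 5th.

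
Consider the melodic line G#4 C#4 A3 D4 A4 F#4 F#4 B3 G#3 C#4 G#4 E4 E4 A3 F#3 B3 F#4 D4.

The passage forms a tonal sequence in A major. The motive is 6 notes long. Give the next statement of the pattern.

Unit = 6 notes; the statements start on G#4, F#4, E4, moving down a 2nd each time.
Statement 4 starts on D4 and keeps the same diatonic contour: D4 G#3 E3 A3 E4 C#4.

D4 G#3 E3 A3 E4 C#4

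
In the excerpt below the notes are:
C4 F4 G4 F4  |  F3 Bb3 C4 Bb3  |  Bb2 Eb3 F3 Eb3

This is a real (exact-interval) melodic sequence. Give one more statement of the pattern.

Unit = 4 notes; the statements start on C4, F3, Bb2, moving down a 5th each time.
From Eb2 the exact shape gives Eb2 Ab2 Bb2 Ab2.

Eb2 Ab2 Bb2 Ab2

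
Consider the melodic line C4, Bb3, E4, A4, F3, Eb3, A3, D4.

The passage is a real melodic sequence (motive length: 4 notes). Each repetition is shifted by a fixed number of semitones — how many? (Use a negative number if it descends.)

-7

The 4-note cells begin on C4, F3 — each down a 5th from the last.
Counting half-steps from C4 to F3: -7.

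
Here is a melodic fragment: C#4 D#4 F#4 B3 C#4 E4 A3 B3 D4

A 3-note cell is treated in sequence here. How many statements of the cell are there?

3

9 notes in groups of 3 gives 9/3 = 3 statements.
Starts: C#4, B3, A3 — each down a 2nd.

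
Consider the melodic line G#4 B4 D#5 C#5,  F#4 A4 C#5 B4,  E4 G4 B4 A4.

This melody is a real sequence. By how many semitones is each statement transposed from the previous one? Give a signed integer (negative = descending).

-2

Taking 4-note groups, the heads are G#4, F#4, E4: the pattern moves down a 2nd.
Counting half-steps from G#4 to F#4: -2.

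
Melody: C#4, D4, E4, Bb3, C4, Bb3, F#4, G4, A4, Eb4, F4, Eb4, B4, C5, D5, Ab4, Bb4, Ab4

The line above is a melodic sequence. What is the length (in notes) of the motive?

6

There are 18 notes; a 6-note unit gives 3 cells:
C#4 D4 E4 Bb3 C4 Bb3 | F#4 G4 A4 Eb4 F4 Eb4 | B4 C5 D5 Ab4 Bb4 Ab4
Every group is a transposition up a 4th of the one before; no shorter unit works.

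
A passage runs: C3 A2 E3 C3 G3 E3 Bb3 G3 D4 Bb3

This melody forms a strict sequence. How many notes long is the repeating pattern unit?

2

10 notes total. Splitting into 5 groups of 2:
C3 A2 | E3 C3 | G3 E3 | Bb3 G3 | D4 Bb3
Each cell is the previous one up a 3rd — so the unit is 2 notes.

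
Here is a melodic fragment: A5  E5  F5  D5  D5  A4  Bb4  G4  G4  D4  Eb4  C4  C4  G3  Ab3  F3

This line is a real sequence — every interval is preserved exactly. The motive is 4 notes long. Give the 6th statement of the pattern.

Unit = 4 notes; the statements start on A5, D5, G4, C4, moving down a 5th each time.
Continuing the starts: F3 → Bb2.
So cell 6 is Bb2 F2 Gb2 Eb2.

Bb2 F2 Gb2 Eb2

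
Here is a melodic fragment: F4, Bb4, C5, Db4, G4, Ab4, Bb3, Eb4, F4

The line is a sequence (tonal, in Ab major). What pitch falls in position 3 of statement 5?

Bb3

The unit is 3 notes. Position-3 pitches of the 3 shown cells: C5, Ab4, F4.
Extending down a 3rd: Db4 → Bb3.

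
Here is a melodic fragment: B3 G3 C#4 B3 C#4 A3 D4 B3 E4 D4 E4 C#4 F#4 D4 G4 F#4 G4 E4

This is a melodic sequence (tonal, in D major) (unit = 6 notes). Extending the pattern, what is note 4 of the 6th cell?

E5

The unit is 6 notes. Position-4 pitches of the 3 shown cells: B3, D4, F#4.
Each moves up a 3rd. Continuing: A4 → C#5 → E5.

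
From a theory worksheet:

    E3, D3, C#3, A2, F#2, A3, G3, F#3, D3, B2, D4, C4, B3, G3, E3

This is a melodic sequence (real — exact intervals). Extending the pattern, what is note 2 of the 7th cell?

Ab5

Grouping in 5s, the 2nd note of each cell is D3, G3, C4.
Carrying that up a 4th forward: F4 → Bb4 → Eb5 → Ab5.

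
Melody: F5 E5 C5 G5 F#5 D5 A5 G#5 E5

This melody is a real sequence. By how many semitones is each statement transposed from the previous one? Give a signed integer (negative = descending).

Taking 3-note groups, the heads are F5, G5, A5: the pattern moves up a 2nd.
Counting half-steps from F5 to G5: 2.

2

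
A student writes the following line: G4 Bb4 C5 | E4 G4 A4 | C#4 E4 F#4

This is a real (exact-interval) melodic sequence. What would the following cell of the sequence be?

With a 3-note motive the entries are G4, E4, C#4, each down a 3rd from the previous.
Statement 4 starts on A#3 and keeps the same exact contour: A#3 C#4 D#4.

A#3 C#4 D#4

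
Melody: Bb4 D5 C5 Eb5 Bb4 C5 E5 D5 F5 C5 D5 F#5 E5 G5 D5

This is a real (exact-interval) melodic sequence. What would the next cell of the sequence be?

E5 G#5 F#5 A5 E5

The 5-note cells begin on Bb4, C5, D5 — each up a 2nd from the last.
So cell 4 is E5 G#5 F#5 A5 E5.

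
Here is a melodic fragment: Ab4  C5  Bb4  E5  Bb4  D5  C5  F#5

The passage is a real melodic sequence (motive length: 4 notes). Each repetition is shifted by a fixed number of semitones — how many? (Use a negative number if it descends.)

With a 4-note motive the entries are Ab4, Bb4, each up a 2nd from the previous.
Ab4→Bb4 is 70 − 68 = 2 semitones.

2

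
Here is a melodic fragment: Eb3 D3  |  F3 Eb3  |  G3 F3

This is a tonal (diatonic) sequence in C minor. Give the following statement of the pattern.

Ab3 G3

The 2-note cells begin on Eb3, F3, G3 — each up a 2nd from the last.
So cell 4 is Ab3 G3.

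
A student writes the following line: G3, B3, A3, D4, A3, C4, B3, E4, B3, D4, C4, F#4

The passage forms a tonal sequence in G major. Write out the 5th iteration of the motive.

The 4-note cells begin on G3, A3, B3 — each up a 2nd from the last.
Extending up a 2nd: C4 → D4.
From D4 the diatonic shape gives D4 F#4 E4 A4.

D4 F#4 E4 A4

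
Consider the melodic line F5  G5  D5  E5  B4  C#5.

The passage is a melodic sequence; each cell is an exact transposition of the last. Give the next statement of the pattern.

G#4 A#4

Taking 2-note groups, the heads are F5, D5, B4: the pattern moves down a 3rd.
So cell 4 is G#4 A#4.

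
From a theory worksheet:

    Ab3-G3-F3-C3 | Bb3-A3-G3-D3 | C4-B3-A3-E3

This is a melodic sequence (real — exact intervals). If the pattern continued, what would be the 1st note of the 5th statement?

E4

Grouping in 4s, the 1st note of each cell is Ab3, Bb3, C4.
Each moves up a 2nd. Continuing: D4 → E4.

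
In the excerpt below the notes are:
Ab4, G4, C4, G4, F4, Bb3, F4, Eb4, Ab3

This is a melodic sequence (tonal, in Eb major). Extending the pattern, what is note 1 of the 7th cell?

With 3-note cells, note 1 of each statement runs Ab4, G4, F4.
Carrying that down a 2nd forward: Eb4 → D4 → C4 → Bb3.

Bb3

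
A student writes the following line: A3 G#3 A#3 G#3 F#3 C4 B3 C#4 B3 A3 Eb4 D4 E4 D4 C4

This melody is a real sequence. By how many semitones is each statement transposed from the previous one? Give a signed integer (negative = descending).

Unit = 5 notes; the statements start on A3, C4, Eb4, moving up a 3rd each time.
A3→C4 is 60 − 57 = 3 semitones.

3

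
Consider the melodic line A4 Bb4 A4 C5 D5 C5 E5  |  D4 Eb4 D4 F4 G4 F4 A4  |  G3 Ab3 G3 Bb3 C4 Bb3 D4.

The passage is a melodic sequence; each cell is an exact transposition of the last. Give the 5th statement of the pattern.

The 7-note cells begin on A4, D4, G3 — each down a 5th from the last.
Extending down a 5th: C3 → F2.
Statement 5 starts on F2 and keeps the same exact contour: F2 Gb2 F2 Ab2 Bb2 Ab2 C3.

F2 Gb2 F2 Ab2 Bb2 Ab2 C3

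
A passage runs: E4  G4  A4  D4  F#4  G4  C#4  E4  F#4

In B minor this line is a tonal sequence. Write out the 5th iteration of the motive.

Unit = 3 notes; the statements start on E4, D4, C#4, moving down a 2nd each time.
Carrying on: B3 → A3.
From A3 the diatonic shape gives A3 C#4 D4.

A3 C#4 D4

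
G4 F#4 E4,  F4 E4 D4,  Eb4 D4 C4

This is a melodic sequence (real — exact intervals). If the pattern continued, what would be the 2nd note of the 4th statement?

Grouping in 3s, the 2nd note of each cell is F#4, E4, D4.
From D4, down a 2nd gives C4.

C4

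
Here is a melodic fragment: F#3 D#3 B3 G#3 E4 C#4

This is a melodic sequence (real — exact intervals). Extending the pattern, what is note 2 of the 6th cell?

The unit is 2 notes. Position-2 pitches of the 3 shown cells: D#3, G#3, C#4.
Each moves up a 4th. Continuing: F#4 → B4 → E5.

E5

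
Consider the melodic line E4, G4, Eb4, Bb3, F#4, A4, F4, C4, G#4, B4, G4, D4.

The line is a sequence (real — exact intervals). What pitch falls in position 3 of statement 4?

A4

The unit is 4 notes. Position-3 pitches of the 3 shown cells: Eb4, F4, G4.
Each moves up a 2nd; the next is A4.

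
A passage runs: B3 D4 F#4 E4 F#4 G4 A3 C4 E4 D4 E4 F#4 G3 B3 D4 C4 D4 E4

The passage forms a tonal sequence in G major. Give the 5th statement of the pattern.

Taking 6-note groups, the heads are B3, A3, G3: the pattern moves down a 2nd.
Extending down a 2nd: F#3 → E3.
From E3 the diatonic shape gives E3 G3 B3 A3 B3 C4.

E3 G3 B3 A3 B3 C4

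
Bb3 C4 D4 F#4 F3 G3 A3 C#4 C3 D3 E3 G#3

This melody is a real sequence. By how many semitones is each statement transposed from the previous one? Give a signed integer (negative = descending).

-5

With a 4-note motive the entries are Bb3, F3, C3, each down a 4th from the previous.
Bb3→F3 is 53 − 58 = -5 semitones.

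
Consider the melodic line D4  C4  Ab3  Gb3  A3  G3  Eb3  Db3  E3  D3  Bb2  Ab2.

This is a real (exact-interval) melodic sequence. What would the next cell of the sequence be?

With a 4-note motive the entries are D4, A3, E3, each down a 4th from the previous.
So cell 4 is B2 A2 F2 Eb2.

B2 A2 F2 Eb2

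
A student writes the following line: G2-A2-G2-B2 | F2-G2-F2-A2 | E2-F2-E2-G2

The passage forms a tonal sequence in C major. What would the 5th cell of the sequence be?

C2 D2 C2 E2

Taking 4-note groups, the heads are G2, F2, E2: the pattern moves down a 2nd.
Continuing the starts: D2 → C2.
So cell 5 is C2 D2 C2 E2.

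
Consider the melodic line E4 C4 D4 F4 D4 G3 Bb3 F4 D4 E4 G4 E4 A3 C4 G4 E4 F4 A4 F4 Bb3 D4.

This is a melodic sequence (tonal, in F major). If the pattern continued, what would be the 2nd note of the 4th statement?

F4

Grouping in 7s, the 2nd note of each cell is C4, D4, E4.
From E4, up a 2nd gives F4.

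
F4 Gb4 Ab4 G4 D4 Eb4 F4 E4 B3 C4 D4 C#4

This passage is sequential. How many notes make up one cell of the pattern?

4

There are 12 notes; a 4-note unit gives 3 cells:
F4 Gb4 Ab4 G4 | D4 Eb4 F4 E4 | B3 C4 D4 C#4
Every group is a transposition down a 3rd of the one before; no shorter unit works.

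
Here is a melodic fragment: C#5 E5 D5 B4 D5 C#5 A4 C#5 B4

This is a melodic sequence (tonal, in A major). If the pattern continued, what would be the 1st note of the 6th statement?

With 3-note cells, note 1 of each statement runs C#5, B4, A4.
Each moves down a 2nd. Continuing: G#4 → F#4 → E4.

E4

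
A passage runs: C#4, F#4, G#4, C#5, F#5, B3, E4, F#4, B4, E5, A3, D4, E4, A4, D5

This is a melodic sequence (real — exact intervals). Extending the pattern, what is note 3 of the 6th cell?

Bb3

The unit is 5 notes. Position-3 pitches of the 3 shown cells: G#4, F#4, E4.
Carrying that down a 2nd forward: D4 → C4 → Bb3.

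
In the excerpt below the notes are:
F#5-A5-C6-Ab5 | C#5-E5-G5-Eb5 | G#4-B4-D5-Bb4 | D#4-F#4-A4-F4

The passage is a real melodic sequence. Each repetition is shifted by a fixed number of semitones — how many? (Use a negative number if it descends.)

Taking 4-note groups, the heads are F#5, C#5, G#4, D#4: the pattern moves down a 4th.
F#5→C#5 is 73 − 78 = -5 semitones.

-5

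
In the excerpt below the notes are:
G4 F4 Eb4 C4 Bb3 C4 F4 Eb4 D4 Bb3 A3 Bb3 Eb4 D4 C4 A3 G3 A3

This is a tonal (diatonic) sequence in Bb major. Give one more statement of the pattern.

Unit = 6 notes; the statements start on G4, F4, Eb4, moving down a 2nd each time.
Statement 4 starts on D4 and keeps the same diatonic contour: D4 C4 Bb3 G3 F3 G3.

D4 C4 Bb3 G3 F3 G3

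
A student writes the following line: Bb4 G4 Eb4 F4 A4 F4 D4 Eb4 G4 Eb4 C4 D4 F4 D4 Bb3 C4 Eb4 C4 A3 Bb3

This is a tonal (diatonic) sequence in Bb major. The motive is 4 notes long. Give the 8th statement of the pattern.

Unit = 4 notes; the statements start on Bb4, A4, G4, F4, Eb4, moving down a 2nd each time.
Extending down a 2nd: D4 → C4 → Bb3.
From Bb3 the diatonic shape gives Bb3 G3 Eb3 F3.

Bb3 G3 Eb3 F3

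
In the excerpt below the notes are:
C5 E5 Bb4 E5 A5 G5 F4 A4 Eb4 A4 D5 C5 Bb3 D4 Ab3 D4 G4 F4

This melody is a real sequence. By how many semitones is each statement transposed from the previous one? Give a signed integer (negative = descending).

-7

With a 6-note motive the entries are C5, F4, Bb3, each down a 5th from the previous.
Counting half-steps from C5 to F4: -7.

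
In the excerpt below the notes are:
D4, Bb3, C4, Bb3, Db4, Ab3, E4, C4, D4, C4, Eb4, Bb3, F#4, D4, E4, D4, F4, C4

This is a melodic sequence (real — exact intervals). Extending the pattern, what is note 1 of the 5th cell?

The unit is 6 notes. Position-1 pitches of the 3 shown cells: D4, E4, F#4.
Carrying that up a 2nd forward: G#4 → A#4.

A#4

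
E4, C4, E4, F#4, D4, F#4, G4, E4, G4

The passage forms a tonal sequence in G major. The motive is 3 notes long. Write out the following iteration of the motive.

Unit = 3 notes; the statements start on E4, F#4, G4, moving up a 2nd each time.
So cell 4 is A4 F#4 A4.

A4 F#4 A4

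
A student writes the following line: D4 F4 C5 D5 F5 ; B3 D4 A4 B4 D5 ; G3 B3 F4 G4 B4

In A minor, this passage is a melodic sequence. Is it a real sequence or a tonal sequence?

Every note is diatonic to A minor.
Cell 1 has +3 semitones from note 1 to 2, but cell 3 has +4 — the interval quality changes while the contour stays the same, which is the hallmark of a tonal sequence.

tonal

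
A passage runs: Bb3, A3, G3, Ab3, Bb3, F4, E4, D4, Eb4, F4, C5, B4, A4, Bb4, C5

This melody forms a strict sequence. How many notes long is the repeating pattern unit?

5

There are 15 notes; a 5-note unit gives 3 cells:
Bb3 A3 G3 Ab3 Bb3 | F4 E4 D4 Eb4 F4 | C5 B4 A4 Bb4 C5
That's a consistent up a 5th shift per cell, and no other grouping gives one.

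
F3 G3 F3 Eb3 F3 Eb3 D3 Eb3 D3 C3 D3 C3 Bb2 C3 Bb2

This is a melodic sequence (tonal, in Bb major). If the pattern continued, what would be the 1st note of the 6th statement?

With 3-note cells, note 1 of each statement runs F3, Eb3, D3, C3, Bb2.
One more down a 2nd gives A2.

A2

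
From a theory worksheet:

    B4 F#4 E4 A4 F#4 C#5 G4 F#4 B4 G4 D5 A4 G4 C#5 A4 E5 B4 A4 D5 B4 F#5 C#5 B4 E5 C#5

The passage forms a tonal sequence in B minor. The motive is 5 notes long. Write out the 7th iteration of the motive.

A5 E5 D5 G5 E5

Unit = 5 notes; the statements start on B4, C#5, D5, E5, F#5, moving up a 2nd each time.
Carrying on: G5 → A5.
Statement 7 starts on A5 and keeps the same diatonic contour: A5 E5 D5 G5 E5.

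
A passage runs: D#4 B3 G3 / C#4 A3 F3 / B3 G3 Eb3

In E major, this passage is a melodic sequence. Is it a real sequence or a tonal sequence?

real

Each cell has the same semitone pattern (-4, -4) — intervals are preserved exactly.
And G3 lies outside E major, so the sequence is real rather than tonal.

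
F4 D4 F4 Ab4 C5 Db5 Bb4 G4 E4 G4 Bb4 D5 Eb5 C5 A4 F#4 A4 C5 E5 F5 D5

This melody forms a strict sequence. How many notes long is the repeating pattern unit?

7

21 notes total. Splitting into 3 groups of 7:
F4 D4 F4 Ab4 C5 Db5 Bb4 | G4 E4 G4 Bb4 D5 Eb5 C5 | A4 F#4 A4 C5 E5 F5 D5
Every group is a transposition up a 2nd of the one before; no shorter unit works.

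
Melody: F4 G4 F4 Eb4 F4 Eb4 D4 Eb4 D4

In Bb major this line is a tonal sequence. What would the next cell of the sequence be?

C4 D4 C4

Taking 3-note groups, the heads are F4, Eb4, D4: the pattern moves down a 2nd.
Statement 4 starts on C4 and keeps the same diatonic contour: C4 D4 C4.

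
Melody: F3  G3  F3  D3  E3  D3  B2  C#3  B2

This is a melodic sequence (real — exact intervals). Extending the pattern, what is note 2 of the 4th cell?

A#2

With 3-note cells, note 2 of each statement runs G3, E3, C#3.
From C#3, down a 3rd gives A#2.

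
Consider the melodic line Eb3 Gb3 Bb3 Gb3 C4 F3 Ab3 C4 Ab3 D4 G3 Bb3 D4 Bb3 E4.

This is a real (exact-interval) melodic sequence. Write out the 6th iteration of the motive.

C#4 E4 G#4 E4 A#4

Unit = 5 notes; the statements start on Eb3, F3, G3, moving up a 2nd each time.
Extending up a 2nd: A3 → B3 → C#4.
Statement 6 starts on C#4 and keeps the same exact contour: C#4 E4 G#4 E4 A#4.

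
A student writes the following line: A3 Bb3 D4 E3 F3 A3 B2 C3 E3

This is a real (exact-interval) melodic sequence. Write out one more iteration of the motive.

F#2 G2 B2

Taking 3-note groups, the heads are A3, E3, B2: the pattern moves down a 4th.
So cell 4 is F#2 G2 B2.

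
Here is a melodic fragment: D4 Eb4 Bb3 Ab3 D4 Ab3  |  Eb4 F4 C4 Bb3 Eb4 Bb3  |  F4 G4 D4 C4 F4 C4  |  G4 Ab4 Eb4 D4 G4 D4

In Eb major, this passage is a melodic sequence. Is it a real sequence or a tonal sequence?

tonal

Every note is diatonic to Eb major.
Cell 1 has +1 semitones from note 1 to 2, but cell 2 has +2 — the interval quality changes while the contour stays the same, which is the hallmark of a tonal sequence.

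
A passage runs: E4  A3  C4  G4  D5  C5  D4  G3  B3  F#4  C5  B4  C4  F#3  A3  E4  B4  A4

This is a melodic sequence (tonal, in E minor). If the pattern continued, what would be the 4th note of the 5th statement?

C4

Grouping in 6s, the 4th note of each cell is G4, F#4, E4.
Each moves down a 2nd. Continuing: D4 → C4.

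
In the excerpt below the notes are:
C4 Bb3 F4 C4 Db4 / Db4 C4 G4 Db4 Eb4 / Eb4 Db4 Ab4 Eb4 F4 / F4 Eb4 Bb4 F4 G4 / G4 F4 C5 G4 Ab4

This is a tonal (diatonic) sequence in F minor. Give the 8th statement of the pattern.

C5 Bb4 F5 C5 Db5

The 5-note cells begin on C4, Db4, Eb4, F4, G4 — each up a 2nd from the last.
Continuing the starts: Ab4 → Bb4 → C5.
From C5 the diatonic shape gives C5 Bb4 F5 C5 Db5.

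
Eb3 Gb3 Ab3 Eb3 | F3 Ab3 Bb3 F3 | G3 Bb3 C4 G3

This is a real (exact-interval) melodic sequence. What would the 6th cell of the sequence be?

Unit = 4 notes; the statements start on Eb3, F3, G3, moving up a 2nd each time.
Continuing the starts: A3 → B3 → C#4.
Statement 6 starts on C#4 and keeps the same exact contour: C#4 E4 F#4 C#4.

C#4 E4 F#4 C#4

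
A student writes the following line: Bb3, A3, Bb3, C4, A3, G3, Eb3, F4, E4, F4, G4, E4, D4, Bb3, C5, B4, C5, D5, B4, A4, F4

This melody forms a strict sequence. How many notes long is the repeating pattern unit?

7

Try groups of 7 (3 cells in 21 notes):
Bb3 A3 Bb3 C4 A3 G3 Eb3 | F4 E4 F4 G4 E4 D4 Bb3 | C5 B4 C5 D5 B4 A4 F4
Every group is a transposition up a 5th of the one before; no shorter unit works.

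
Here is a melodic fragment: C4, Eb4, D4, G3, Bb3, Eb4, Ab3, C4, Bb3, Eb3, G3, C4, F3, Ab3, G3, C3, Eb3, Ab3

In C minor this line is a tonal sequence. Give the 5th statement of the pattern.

Bb2 D3 C3 F2 Ab2 D3

Unit = 6 notes; the statements start on C4, Ab3, F3, moving down a 3rd each time.
Carrying on: D3 → Bb2.
Statement 5 starts on Bb2 and keeps the same diatonic contour: Bb2 D3 C3 F2 Ab2 D3.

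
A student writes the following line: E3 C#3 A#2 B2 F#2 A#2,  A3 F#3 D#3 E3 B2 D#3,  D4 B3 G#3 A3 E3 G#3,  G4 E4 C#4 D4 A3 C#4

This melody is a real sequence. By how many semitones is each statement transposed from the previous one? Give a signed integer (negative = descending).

5

With a 6-note motive the entries are E3, A3, D4, G4, each up a 4th from the previous.
E3→A3 is 57 − 52 = 5 semitones.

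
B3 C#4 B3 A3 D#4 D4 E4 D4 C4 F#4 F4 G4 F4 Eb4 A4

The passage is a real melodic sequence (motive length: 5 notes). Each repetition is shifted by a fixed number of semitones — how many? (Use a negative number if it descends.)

3

Taking 5-note groups, the heads are B3, D4, F4: the pattern moves up a 3rd.
B3 to D4 spans +3 semitones.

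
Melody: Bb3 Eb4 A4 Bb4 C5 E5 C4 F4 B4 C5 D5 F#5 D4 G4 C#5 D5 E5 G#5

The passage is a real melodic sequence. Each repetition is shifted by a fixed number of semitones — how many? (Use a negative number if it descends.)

The 6-note cells begin on Bb3, C4, D4 — each up a 2nd from the last.
Counting half-steps from Bb3 to C4: 2.

2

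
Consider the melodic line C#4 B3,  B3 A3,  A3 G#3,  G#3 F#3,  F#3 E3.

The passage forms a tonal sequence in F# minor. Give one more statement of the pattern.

With a 2-note motive the entries are C#4, B3, A3, G#3, F#3, each down a 2nd from the previous.
From E3 the diatonic shape gives E3 D3.

E3 D3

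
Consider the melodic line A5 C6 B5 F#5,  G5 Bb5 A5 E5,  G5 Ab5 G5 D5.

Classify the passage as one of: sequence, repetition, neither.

Note 1 of cell 3 is G5; if this were a sequence it would be F5. No unit length gives a consistent transposition pattern.

neither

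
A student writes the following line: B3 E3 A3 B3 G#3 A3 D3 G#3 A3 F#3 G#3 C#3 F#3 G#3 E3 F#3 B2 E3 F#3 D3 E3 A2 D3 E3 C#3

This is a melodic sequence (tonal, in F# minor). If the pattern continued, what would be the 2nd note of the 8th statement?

E2

The unit is 5 notes. Position-2 pitches of the 5 shown cells: E3, D3, C#3, B2, A2.
Each moves down a 2nd. Continuing: G#2 → F#2 → E2.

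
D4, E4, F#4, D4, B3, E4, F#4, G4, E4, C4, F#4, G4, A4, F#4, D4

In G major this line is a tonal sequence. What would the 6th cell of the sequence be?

The 5-note cells begin on D4, E4, F#4 — each up a 2nd from the last.
Continuing the starts: G4 → A4 → B4.
From B4 the diatonic shape gives B4 C5 D5 B4 G4.

B4 C5 D5 B4 G4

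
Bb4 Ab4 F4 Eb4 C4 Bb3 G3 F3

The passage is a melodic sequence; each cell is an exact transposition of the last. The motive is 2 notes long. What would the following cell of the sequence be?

Unit = 2 notes; the statements start on Bb4, F4, C4, G3, moving down a 4th each time.
So cell 5 is D3 C3.

D3 C3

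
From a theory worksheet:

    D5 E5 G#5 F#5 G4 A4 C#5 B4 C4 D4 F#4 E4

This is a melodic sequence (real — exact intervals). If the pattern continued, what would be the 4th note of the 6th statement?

G2

The unit is 4 notes. Position-4 pitches of the 3 shown cells: F#5, B4, E4.
Carrying that down a 5th forward: A3 → D3 → G2.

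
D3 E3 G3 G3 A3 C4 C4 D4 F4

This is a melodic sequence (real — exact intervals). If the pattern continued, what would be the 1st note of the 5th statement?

Bb4

The unit is 3 notes. Position-1 pitches of the 3 shown cells: D3, G3, C4.
Each moves up a 4th. Continuing: F4 → Bb4.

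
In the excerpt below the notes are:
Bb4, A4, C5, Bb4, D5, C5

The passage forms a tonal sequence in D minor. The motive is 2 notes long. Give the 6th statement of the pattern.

Taking 2-note groups, the heads are Bb4, C5, D5: the pattern moves up a 2nd.
Carrying on: E5 → F5 → G5.
Statement 6 starts on G5 and keeps the same diatonic contour: G5 F5.

G5 F5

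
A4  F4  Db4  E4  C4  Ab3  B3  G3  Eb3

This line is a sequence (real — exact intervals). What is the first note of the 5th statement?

Unit = 3 notes; the statements start on A4, E4, B3, moving down a 4th each time.
Extending the heads down a 4th: F#3 → C#3.

C#3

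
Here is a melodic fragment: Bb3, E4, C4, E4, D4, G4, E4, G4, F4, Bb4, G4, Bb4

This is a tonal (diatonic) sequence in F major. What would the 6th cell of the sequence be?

Unit = 4 notes; the statements start on Bb3, D4, F4, moving up a 3rd each time.
Carrying on: A4 → C5 → E5.
Statement 6 starts on E5 and keeps the same diatonic contour: E5 A5 F5 A5.

E5 A5 F5 A5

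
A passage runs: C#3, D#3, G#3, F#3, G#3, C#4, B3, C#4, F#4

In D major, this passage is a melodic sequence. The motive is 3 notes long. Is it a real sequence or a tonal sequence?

Each cell has the same semitone pattern (2, 5) — intervals are preserved exactly.
And D#3 lies outside D major, so the sequence is real rather than tonal.

real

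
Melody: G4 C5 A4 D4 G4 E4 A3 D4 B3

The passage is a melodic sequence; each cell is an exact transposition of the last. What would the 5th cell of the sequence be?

Unit = 3 notes; the statements start on G4, D4, A3, moving down a 4th each time.
Extending down a 4th: E3 → B2.
From B2 the exact shape gives B2 E3 C#3.

B2 E3 C#3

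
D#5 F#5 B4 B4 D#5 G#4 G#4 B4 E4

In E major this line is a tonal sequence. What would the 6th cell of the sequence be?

Unit = 3 notes; the statements start on D#5, B4, G#4, moving down a 3rd each time.
Carrying on: E4 → C#4 → A3.
From A3 the diatonic shape gives A3 C#4 F#3.

A3 C#4 F#3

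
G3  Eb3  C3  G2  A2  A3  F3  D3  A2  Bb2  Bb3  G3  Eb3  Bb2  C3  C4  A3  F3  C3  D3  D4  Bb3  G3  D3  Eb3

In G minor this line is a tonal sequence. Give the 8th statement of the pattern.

G4 Eb4 C4 G3 A3

Taking 5-note groups, the heads are G3, A3, Bb3, C4, D4: the pattern moves up a 2nd.
Continuing the starts: Eb4 → F4 → G4.
So cell 8 is G4 Eb4 C4 G3 A3.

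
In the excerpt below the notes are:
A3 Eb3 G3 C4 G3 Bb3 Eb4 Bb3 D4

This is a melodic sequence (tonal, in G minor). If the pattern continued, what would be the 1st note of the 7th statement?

F5

The unit is 3 notes. Position-1 pitches of the 3 shown cells: A3, C4, Eb4.
Each moves up a 3rd. Continuing: G4 → Bb4 → D5 → F5.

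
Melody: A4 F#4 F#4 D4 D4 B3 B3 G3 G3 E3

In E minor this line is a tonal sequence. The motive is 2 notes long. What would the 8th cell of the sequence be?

A2 F#2

With a 2-note motive the entries are A4, F#4, D4, B3, G3, each down a 3rd from the previous.
Continuing the starts: E3 → C3 → A2.
Statement 8 starts on A2 and keeps the same diatonic contour: A2 F#2.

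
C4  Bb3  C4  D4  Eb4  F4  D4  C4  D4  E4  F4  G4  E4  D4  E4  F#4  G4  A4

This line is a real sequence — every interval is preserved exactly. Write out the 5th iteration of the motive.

G#4 F#4 G#4 A#4 B4 C#5

Taking 6-note groups, the heads are C4, D4, E4: the pattern moves up a 2nd.
Extending up a 2nd: F#4 → G#4.
From G#4 the exact shape gives G#4 F#4 G#4 A#4 B4 C#5.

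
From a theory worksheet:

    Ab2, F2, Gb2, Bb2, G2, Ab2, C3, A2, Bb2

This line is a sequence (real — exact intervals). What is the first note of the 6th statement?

F#3

With a 3-note motive the entries are Ab2, Bb2, C3, each up a 2nd from the previous.
Extending the heads up a 2nd: D3 → E3 → F#3.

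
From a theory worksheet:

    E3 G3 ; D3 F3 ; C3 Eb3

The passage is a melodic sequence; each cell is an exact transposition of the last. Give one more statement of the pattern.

Bb2 Db3

Unit = 2 notes; the statements start on E3, D3, C3, moving down a 2nd each time.
So cell 4 is Bb2 Db3.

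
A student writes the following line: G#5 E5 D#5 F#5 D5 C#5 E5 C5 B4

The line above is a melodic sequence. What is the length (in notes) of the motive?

3

There are 9 notes; a 3-note unit gives 3 cells:
G#5 E5 D#5 | F#5 D5 C#5 | E5 C5 B4
That's a consistent down a 2nd shift per cell, and no other grouping gives one.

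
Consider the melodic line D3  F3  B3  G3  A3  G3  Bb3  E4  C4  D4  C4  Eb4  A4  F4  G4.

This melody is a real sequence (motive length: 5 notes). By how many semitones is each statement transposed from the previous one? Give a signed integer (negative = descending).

The 5-note cells begin on D3, G3, C4 — each up a 4th from the last.
Counting half-steps from D3 to G3: 5.

5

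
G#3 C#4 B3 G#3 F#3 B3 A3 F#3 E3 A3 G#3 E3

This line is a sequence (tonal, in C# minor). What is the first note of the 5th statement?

C#3

With a 4-note motive the entries are G#3, F#3, E3, each down a 2nd from the previous.
Extending the heads down a 2nd: D#3 → C#3.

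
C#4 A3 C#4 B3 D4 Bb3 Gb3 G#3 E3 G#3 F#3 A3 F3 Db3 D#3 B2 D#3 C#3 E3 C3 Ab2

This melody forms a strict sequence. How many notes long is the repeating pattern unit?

21 notes total. Splitting into 3 groups of 7:
C#4 A3 C#4 B3 D4 Bb3 Gb3 | G#3 E3 G#3 F#3 A3 F3 Db3 | D#3 B2 D#3 C#3 E3 C3 Ab2
That's a consistent down a 4th shift per cell, and no other grouping gives one.

7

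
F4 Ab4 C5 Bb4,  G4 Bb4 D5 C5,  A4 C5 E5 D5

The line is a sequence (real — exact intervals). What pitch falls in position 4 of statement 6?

Grouping in 4s, the 4th note of each cell is Bb4, C5, D5.
Extending up a 2nd: E5 → F#5 → G#5.

G#5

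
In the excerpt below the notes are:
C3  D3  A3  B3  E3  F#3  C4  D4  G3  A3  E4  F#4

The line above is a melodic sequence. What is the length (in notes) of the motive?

There are 12 notes; a 4-note unit gives 3 cells:
C3 D3 A3 B3 | E3 F#3 C4 D4 | G3 A3 E4 F#4
Every group is a transposition up a 3rd of the one before; no shorter unit works.

4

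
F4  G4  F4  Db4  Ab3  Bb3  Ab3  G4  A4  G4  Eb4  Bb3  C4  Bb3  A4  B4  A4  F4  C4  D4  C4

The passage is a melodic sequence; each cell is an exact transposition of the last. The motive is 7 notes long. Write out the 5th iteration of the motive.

C#5 D#5 C#5 A4 E4 F#4 E4

Taking 7-note groups, the heads are F4, G4, A4: the pattern moves up a 2nd.
Continuing the starts: B4 → C#5.
So cell 5 is C#5 D#5 C#5 A4 E4 F#4 E4.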